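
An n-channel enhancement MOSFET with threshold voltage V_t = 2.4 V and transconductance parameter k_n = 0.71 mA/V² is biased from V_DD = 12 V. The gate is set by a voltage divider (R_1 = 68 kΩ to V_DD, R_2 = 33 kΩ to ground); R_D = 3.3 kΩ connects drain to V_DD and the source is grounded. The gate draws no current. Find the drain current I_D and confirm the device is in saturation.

I_D ≈ 0.82 mA

V_G = V_DD·R_2/(R_1+R_2) = 12×33/101 = 3.92 V. With the source grounded, V_GS = V_G = 3.92 V.
Assume saturation: I_D = (k_n/2)(V_GS − V_t)² = (0.71/2)×(3.92 − 2.4)² = 0.355×1.52² = 0.821 mA.
V_DS = V_DD − I_D·R_D = 12 − 0.821×3.3 = 9.29 V.
Saturation requires V_DS ≥ V_GS − V_t = 1.52 V; 9.29 ≥ 1.52 ✓.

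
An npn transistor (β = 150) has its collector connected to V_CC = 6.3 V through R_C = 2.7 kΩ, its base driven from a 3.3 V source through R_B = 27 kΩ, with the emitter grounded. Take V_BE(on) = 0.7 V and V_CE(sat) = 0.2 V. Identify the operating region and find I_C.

saturation; I_C ≈ 2.3 mA

Assume active: I_B = (3.3 − 0.7)/27 = 0.0963 mA, giving I_C = β·I_B = 14.4 mA.
But then V_CE = 6.3 − 14.4×2.7 = -32.7 V < V_CE(sat) = 0.2 V — impossible in the active region.
So the transistor is saturated. With V_CE = 0.2 V, I_C = (V_CC − 0.2)/R_C = 6.1/2.7 = 2.26 mA.
Check: β·I_B = 14.4 mA > I_C = 2.26 mA, confirming saturation.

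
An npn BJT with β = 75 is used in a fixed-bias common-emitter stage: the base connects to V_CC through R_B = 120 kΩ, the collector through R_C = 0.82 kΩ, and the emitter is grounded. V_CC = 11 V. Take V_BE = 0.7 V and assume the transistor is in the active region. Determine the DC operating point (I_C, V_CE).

Base loop: V_CC = I_B·R_B + V_BE, so I_B = (11 − 0.7)/120 kΩ = 0.0858 mA.
In the active region I_C = β·I_B = 75 × 0.0858 = 6.44 mA.
Collector loop: V_CE = V_CC − I_C·R_C = 11 − 6.44×0.82 = 5.72 V.
Since V_CE = 5.72 V > V_CE(sat) ≈ 0.2 V, the transistor is in the active region as assumed.

I_C ≈ 6.4 mA, V_CE ≈ 5.7 V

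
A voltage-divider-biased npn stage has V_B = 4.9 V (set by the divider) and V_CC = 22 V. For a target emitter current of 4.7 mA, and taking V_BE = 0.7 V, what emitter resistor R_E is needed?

R_E ≈ 0.89 kΩ

V_E = V_B − V_BE = 4.9 − 0.7 = 4.2 V.
R_E = V_E / I_E = 4.2 / 4.7 = 0.894 kΩ.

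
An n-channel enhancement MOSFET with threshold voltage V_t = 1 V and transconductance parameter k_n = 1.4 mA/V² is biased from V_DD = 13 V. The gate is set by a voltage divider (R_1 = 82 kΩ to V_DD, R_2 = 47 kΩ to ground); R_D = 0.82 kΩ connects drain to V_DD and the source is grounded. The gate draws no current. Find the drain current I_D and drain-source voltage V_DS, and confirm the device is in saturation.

V_G = V_DD·R_2/(R_1+R_2) = 13×47/129 = 4.74 V. With the source grounded, V_GS = V_G = 4.74 V.
Assume saturation: I_D = (k_n/2)(V_GS − V_t)² = (1.4/2)×(4.74 − 1)² = 0.7×3.74² = 9.77 mA.
V_DS = V_DD − I_D·R_D = 13 − 9.77×0.82 = 4.99 V.
Saturation requires V_DS ≥ V_GS − V_t = 3.74 V; 4.99 ≥ 3.74 ✓.

I_D ≈ 9.8 mA, V_DS ≈ 5 V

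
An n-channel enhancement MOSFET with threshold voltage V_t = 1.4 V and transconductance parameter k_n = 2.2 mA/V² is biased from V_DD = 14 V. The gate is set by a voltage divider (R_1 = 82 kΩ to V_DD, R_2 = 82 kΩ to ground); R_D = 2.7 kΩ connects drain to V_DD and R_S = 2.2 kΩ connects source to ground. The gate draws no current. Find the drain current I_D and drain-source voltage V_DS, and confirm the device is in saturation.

V_G = V_DD·R_2/(R_1+R_2) = 14×82/164 = 7 V.
Assume saturation: I_D = (k_n/2)(V_GS − V_t)² with V_GS = V_G − I_D·R_S = 7 − 2.2·I_D.
Substituting gives 5.32·I_D² − 28.1·I_D + 34.5 = 0, with roots I_D = 1.94 or 3.34 mA.
The root I_D = 3.34 mA gives V_GS = -0.342 V ≤ V_t, so take I_D = 1.94 mA.
Then V_GS = 2.73 V and V_DS = V_DD − I_D(R_D+R_S) = 14 − 1.94×4.9 = 4.49 V.
Saturation requires V_DS ≥ V_GS − V_t = 1.33 V; 4.49 ≥ 1.33 ✓.

I_D ≈ 1.9 mA, V_DS ≈ 4.5 V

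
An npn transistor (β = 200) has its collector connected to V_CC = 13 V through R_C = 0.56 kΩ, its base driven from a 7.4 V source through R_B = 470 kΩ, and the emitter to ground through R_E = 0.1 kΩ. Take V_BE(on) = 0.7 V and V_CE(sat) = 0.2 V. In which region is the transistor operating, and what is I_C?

Assume active. Base-emitter loop: I_B = (V_BB − V_BE)/(R_B + (β+1)R_E) = (7.4 − 0.7)/(470 + 201×0.1) = 0.0137 mA.
I_C = β·I_B = 200×0.0137 = 2.73 mA.
V_CE = V_CC − I_C·R_C − I_E·R_E = 13 − 2.73×0.56 − 2.75×0.1 = 11.2 V > V_CE(sat), so the active-region assumption holds.

active; I_C ≈ 2.7 mA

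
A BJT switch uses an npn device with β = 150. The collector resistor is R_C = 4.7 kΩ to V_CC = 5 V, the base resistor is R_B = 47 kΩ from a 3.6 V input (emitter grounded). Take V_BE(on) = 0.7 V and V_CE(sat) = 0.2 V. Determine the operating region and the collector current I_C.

saturation; I_C ≈ 1 mA

Assume active: I_B = (3.6 − 0.7)/47 = 0.0617 mA, giving I_C = β·I_B = 9.26 mA.
But then V_CE = 5 − 9.26×4.7 = -38.5 V < V_CE(sat) = 0.2 V — impossible in the active region.
So the transistor is saturated. With V_CE = 0.2 V, I_C = (V_CC − 0.2)/R_C = 4.8/4.7 = 1.02 mA.
Check: β·I_B = 9.26 mA > I_C = 1.02 mA, confirming saturation.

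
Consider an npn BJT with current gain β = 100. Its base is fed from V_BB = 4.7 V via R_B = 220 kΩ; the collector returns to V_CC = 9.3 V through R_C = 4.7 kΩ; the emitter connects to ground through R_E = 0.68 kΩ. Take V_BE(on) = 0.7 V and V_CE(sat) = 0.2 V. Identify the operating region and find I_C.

active; I_C ≈ 1.4 mA

Assume active. Base-emitter loop: I_B = (V_BB − V_BE)/(R_B + (β+1)R_E) = (4.7 − 0.7)/(220 + 101×0.68) = 0.0139 mA.
I_C = β·I_B = 100×0.0139 = 1.39 mA.
V_CE = V_CC − I_C·R_C − I_E·R_E = 9.3 − 1.39×4.7 − 1.4×0.68 = 1.84 V > V_CE(sat), so the active-region assumption holds.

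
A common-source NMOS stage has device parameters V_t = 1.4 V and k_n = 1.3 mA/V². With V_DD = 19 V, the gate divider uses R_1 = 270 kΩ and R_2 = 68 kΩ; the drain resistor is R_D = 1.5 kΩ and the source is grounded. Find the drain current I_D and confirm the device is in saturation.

I_D ≈ 3.8 mA

V_G = V_DD·R_2/(R_1+R_2) = 19×68/338 = 3.82 V. With the source grounded, V_GS = V_G = 3.82 V.
Assume saturation: I_D = (k_n/2)(V_GS − V_t)² = (1.3/2)×(3.82 − 1.4)² = 0.65×2.42² = 3.81 mA.
V_DS = V_DD − I_D·R_D = 19 − 3.81×1.5 = 13.3 V.
Saturation requires V_DS ≥ V_GS − V_t = 2.42 V; 13.3 ≥ 2.42 ✓.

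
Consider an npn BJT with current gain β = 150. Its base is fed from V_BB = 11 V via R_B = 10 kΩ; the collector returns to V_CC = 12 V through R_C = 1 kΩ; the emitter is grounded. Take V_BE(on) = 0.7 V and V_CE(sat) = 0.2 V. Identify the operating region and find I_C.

saturation; I_C ≈ 12 mA

Assume active: I_B = (11 − 0.7)/10 = 1.03 mA, giving I_C = β·I_B = 154 mA.
But then V_CE = 12 − 154×1 = -142 V < V_CE(sat) = 0.2 V — impossible in the active region.
So the transistor is saturated. With V_CE = 0.2 V, I_C = (V_CC − 0.2)/R_C = 11.8/1 = 11.8 mA.
Check: β·I_B = 154 mA > I_C = 11.8 mA, confirming saturation.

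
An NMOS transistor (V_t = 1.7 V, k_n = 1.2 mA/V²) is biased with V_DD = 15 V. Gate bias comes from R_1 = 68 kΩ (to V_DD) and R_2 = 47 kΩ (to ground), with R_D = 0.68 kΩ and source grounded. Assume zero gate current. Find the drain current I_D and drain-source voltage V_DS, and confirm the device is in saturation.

I_D ≈ 12 mA, V_DS ≈ 7 V

V_G = V_DD·R_2/(R_1+R_2) = 15×47/115 = 6.13 V. With the source grounded, V_GS = V_G = 6.13 V.
Assume saturation: I_D = (k_n/2)(V_GS − V_t)² = (1.2/2)×(6.13 − 1.7)² = 0.6×4.43² = 11.8 mA.
V_DS = V_DD − I_D·R_D = 15 − 11.8×0.68 = 6.99 V.
Saturation requires V_DS ≥ V_GS − V_t = 4.43 V; 6.99 ≥ 4.43 ✓.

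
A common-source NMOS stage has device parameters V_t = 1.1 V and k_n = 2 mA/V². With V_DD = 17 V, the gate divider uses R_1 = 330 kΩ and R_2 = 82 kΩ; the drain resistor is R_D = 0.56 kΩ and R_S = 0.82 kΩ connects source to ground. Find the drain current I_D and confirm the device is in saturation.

V_G = V_DD·R_2/(R_1+R_2) = 17×82/412 = 3.38 V.
Assume saturation: I_D = (k_n/2)(V_GS − V_t)² with V_GS = V_G − I_D·R_S = 3.38 − 0.82·I_D.
Substituting gives 0.672·I_D² − 4.74·I_D + 5.21 = 0, with roots I_D = 1.36 or 5.7 mA.
The root I_D = 5.7 mA gives V_GS = -1.29 V ≤ V_t, so take I_D = 1.36 mA.
Then V_GS = 2.27 V and V_DS = V_DD − I_D(R_D+R_S) = 17 − 1.36×1.38 = 15.1 V.
Saturation requires V_DS ≥ V_GS − V_t = 1.17 V; 15.1 ≥ 1.17 ✓.

I_D ≈ 1.4 mA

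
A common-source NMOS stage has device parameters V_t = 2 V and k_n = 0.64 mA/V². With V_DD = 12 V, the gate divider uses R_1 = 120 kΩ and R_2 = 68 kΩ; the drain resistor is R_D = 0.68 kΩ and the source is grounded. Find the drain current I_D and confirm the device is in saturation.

I_D ≈ 1.8 mA

V_G = V_DD·R_2/(R_1+R_2) = 12×68/188 = 4.34 V. With the source grounded, V_GS = V_G = 4.34 V.
Assume saturation: I_D = (k_n/2)(V_GS − V_t)² = (0.64/2)×(4.34 − 2)² = 0.32×2.34² = 1.75 mA.
V_DS = V_DD − I_D·R_D = 12 − 1.75×0.68 = 10.8 V.
Saturation requires V_DS ≥ V_GS − V_t = 2.34 V; 10.8 ≥ 2.34 ✓.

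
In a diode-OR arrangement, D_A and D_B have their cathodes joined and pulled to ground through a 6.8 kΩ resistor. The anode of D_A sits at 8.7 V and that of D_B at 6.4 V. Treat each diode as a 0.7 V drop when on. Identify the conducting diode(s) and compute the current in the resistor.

Only D_A conducts; I_R ≈ 1.2 mA

Assume both conduct. Then node N would need to be at both 8.7−0.7 = 8 V and 6.4−0.7 = 5.7 V, which is impossible.
Assume only D_A conducts: V_N = 8.7 − 0.7 = 8 V, so I_R = 8/6.8 = 1.18 mA.
Check D_B: its anode-to-cathode voltage is 6.4 − 8 = -1.6 V < 0.7 V, so it is off. The assumption is consistent.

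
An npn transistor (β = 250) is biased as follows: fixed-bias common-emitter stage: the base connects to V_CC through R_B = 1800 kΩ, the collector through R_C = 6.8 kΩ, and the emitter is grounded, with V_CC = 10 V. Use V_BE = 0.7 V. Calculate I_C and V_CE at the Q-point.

I_C ≈ 1.3 mA, V_CE ≈ 1.2 V

Base loop: V_CC = I_B·R_B + V_BE, so I_B = (10 − 0.7)/1800 kΩ = 0.00517 mA.
In the active region I_C = β·I_B = 250 × 0.00517 = 1.29 mA.
Collector loop: V_CE = V_CC − I_C·R_C = 10 − 1.29×6.8 = 1.22 V.
Since V_CE = 1.22 V > V_CE(sat) ≈ 0.2 V, the transistor is in the active region as assumed.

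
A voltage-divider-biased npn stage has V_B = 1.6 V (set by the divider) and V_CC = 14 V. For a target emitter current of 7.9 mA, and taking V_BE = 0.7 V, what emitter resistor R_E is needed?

V_E = V_B − V_BE = 1.6 − 0.7 = 0.9 V.
R_E = V_E / I_E = 0.9 / 7.9 = 0.114 kΩ.

R_E ≈ 0.11 kΩ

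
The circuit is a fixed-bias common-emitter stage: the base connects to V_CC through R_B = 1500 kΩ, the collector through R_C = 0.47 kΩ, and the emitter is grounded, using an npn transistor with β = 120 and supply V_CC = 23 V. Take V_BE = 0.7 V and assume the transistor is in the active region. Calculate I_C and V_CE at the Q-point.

Base loop: V_CC = I_B·R_B + V_BE, so I_B = (23 − 0.7)/1500 kΩ = 0.0149 mA.
In the active region I_C = β·I_B = 120 × 0.0149 = 1.78 mA.
Collector loop: V_CE = V_CC − I_C·R_C = 23 − 1.78×0.47 = 22.2 V.
Since V_CE = 22.2 V > V_CE(sat) ≈ 0.2 V, the transistor is in the active region as assumed.

I_C ≈ 1.8 mA, V_CE ≈ 22 V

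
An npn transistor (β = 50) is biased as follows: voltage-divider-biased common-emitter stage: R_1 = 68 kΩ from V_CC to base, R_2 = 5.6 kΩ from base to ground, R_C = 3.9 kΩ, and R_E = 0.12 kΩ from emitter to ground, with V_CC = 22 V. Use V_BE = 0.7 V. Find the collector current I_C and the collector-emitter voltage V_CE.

I_C ≈ 4.3 mA, V_CE ≈ 4.7 V

Thevenize the base divider: V_Th = V_CC·R_2/(R_1+R_2) = 22×5.6/73.6 = 1.67 V, R_Th = R_1‖R_2 = 5.17 kΩ.
Base-emitter loop: V_Th = I_B·R_Th + V_BE + (β+1)I_B·R_E, so I_B = (1.67 − 0.7) / (5.17 + 51×0.12) = 0.0862 mA.
I_C = β·I_B = 50×0.0862 = 4.31 mA, and I_E = (β+1)I_B = 4.4 mA.
V_CE = V_CC − I_C·R_C − I_E·R_E = 22 − 4.31×3.9 − 4.4×0.12 = 4.66 V.
V_CE = 4.66 V > 0.2 V confirms active-region operation.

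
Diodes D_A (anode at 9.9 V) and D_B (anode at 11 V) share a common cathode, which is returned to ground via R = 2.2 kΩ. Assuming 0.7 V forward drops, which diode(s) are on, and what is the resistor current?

Only D_B conducts; I_R ≈ 4.7 mA

Assume both conduct. Then node N would need to be at both 9.9−0.7 = 9.2 V and 11−0.7 = 10.3 V, which is impossible.
Assume only D_B conducts: V_N = 11 − 0.7 = 10.3 V, so I_R = 10.3/2.2 = 4.68 mA.
Check D_A: its anode-to-cathode voltage is 9.9 − 10.3 = -0.4 V < 0.7 V, so it is off. The assumption is consistent.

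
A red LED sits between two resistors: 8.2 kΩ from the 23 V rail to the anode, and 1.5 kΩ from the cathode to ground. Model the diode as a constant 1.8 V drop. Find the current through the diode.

The two resistors are in series with the diode, so KVL gives 23 = I·8.2 + 1.8 + I·1.5.
I = (23 − 1.8) / (8.2 + 1.5) kΩ = 21.2 / 9.7 = 2.19 mA.

I ≈ 2.2 mA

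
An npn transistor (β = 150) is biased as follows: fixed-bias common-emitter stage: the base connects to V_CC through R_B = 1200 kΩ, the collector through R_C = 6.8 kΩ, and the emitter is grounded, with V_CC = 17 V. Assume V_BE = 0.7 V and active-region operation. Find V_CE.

V_CE ≈ 3.1 V

Base loop: V_CC = I_B·R_B + V_BE, so I_B = (17 − 0.7)/1200 kΩ = 0.0136 mA.
In the active region I_C = β·I_B = 150 × 0.0136 = 2.04 mA.
Collector loop: V_CE = V_CC − I_C·R_C = 17 − 2.04×6.8 = 3.14 V.
Since V_CE = 3.14 V > V_CE(sat) ≈ 0.2 V, the transistor is in the active region as assumed.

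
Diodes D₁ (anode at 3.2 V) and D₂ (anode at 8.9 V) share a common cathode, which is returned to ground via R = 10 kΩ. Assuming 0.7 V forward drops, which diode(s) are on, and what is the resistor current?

Assume both conduct. Then node N would need to be at both 3.2−0.7 = 2.5 V and 8.9−0.7 = 8.2 V, which is impossible.
Assume only D₂ conducts: V_N = 8.9 − 0.7 = 8.2 V, so I_R = 8.2/10 = 0.82 mA.
Check D₁: its anode-to-cathode voltage is 3.2 − 8.2 = -5 V < 0.7 V, so it is off. The assumption is consistent.

Only D₂ conducts; I_R ≈ 0.82 mA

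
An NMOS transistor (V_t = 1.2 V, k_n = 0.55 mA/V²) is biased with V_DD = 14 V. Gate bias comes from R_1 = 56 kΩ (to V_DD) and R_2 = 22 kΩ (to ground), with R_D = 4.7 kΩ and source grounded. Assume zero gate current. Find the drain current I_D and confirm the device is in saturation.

I_D ≈ 2.1 mA

V_G = V_DD·R_2/(R_1+R_2) = 14×22/78 = 3.95 V. With the source grounded, V_GS = V_G = 3.95 V.
Assume saturation: I_D = (k_n/2)(V_GS − V_t)² = (0.55/2)×(3.95 − 1.2)² = 0.275×2.75² = 2.08 mA.
V_DS = V_DD − I_D·R_D = 14 − 2.08×4.7 = 4.23 V.
Saturation requires V_DS ≥ V_GS − V_t = 2.75 V; 4.23 ≥ 2.75 ✓.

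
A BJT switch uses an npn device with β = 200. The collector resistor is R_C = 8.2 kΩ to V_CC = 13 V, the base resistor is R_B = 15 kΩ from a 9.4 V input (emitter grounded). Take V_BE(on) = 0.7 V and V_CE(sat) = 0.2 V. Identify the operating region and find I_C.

saturation; I_C ≈ 1.6 mA

Assume active: I_B = (9.4 − 0.7)/15 = 0.58 mA, giving I_C = β·I_B = 116 mA.
But then V_CE = 13 − 116×8.2 = -938 V < V_CE(sat) = 0.2 V — impossible in the active region.
So the transistor is saturated. With V_CE = 0.2 V, I_C = (V_CC − 0.2)/R_C = 12.8/8.2 = 1.56 mA.
Check: β·I_B = 116 mA > I_C = 1.56 mA, confirming saturation.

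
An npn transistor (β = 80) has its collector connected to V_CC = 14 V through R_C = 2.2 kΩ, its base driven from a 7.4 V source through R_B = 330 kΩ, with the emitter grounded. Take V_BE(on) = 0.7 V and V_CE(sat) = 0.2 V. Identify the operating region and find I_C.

Assume active. Base-emitter loop: I_B = (V_BB − V_BE)/R_B = (7.4 − 0.7)/330 = 0.0203 mA.
I_C = β·I_B = 80×0.0203 = 1.62 mA.
V_CE = V_CC − I_C·R_C = 14 − 1.62×2.2 = 10.4 V > V_CE(sat), so the active-region assumption holds.

active; I_C ≈ 1.6 mA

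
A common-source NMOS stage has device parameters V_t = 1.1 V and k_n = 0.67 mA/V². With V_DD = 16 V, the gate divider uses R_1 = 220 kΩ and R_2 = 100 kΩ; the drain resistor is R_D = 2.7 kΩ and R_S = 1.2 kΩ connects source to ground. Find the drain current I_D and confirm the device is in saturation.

I_D ≈ 1.5 mA

V_G = V_DD·R_2/(R_1+R_2) = 16×100/320 = 5 V.
Assume saturation: I_D = (k_n/2)(V_GS − V_t)² with V_GS = V_G − I_D·R_S = 5 − 1.2·I_D.
Substituting gives 0.482·I_D² − 4.14·I_D + 5.1 = 0, with roots I_D = 1.49 or 7.08 mA.
The root I_D = 7.08 mA gives V_GS = -3.5 V ≤ V_t, so take I_D = 1.49 mA.
Then V_GS = 3.21 V and V_DS = V_DD − I_D(R_D+R_S) = 16 − 1.49×3.9 = 10.2 V.
Saturation requires V_DS ≥ V_GS − V_t = 2.11 V; 10.2 ≥ 2.11 ✓.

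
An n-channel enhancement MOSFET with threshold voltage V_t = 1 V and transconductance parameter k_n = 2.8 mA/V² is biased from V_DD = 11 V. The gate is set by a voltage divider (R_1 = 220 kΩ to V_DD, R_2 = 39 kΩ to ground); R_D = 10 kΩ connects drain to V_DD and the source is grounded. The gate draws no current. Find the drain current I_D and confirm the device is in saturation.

V_G = V_DD·R_2/(R_1+R_2) = 11×39/259 = 1.66 V. With the source grounded, V_GS = V_G = 1.66 V.
Assume saturation: I_D = (k_n/2)(V_GS − V_t)² = (2.8/2)×(1.66 − 1)² = 1.4×0.656² = 0.603 mA.
V_DS = V_DD − I_D·R_D = 11 − 0.603×10 = 4.97 V.
Saturation requires V_DS ≥ V_GS − V_t = 0.656 V; 4.97 ≥ 0.656 ✓.

I_D ≈ 0.6 mA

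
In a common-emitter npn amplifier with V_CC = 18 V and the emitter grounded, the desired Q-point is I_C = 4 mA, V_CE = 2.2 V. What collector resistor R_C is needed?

R_C ≈ 4 kΩ

Collector loop: V_CC = I_C·R_C + V_CE.
R_C = (V_CC − V_CE)/I_C = (18 − 2.2)/4 = 3.95 kΩ.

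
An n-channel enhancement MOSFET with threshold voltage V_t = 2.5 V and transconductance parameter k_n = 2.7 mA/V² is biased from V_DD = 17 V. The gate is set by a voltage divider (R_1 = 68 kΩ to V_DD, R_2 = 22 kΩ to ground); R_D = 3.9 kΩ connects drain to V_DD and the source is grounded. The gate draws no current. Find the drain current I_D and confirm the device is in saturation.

V_G = V_DD·R_2/(R_1+R_2) = 17×22/90 = 4.16 V. With the source grounded, V_GS = V_G = 4.16 V.
Assume saturation: I_D = (k_n/2)(V_GS − V_t)² = (2.7/2)×(4.16 − 2.5)² = 1.35×1.66² = 3.7 mA.
V_DS = V_DD − I_D·R_D = 17 − 3.7×3.9 = 2.57 V.
Saturation requires V_DS ≥ V_GS − V_t = 1.66 V; 2.57 ≥ 1.66 ✓.

I_D ≈ 3.7 mA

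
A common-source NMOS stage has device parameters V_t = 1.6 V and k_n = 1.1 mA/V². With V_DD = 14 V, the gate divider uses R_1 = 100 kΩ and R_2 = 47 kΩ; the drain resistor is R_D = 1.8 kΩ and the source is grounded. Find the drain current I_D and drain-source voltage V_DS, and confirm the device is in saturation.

V_G = V_DD·R_2/(R_1+R_2) = 14×47/147 = 4.48 V. With the source grounded, V_GS = V_G = 4.48 V.
Assume saturation: I_D = (k_n/2)(V_GS − V_t)² = (1.1/2)×(4.48 − 1.6)² = 0.55×2.88² = 4.55 mA.
V_DS = V_DD − I_D·R_D = 14 − 4.55×1.8 = 5.81 V.
Saturation requires V_DS ≥ V_GS − V_t = 2.88 V; 5.81 ≥ 2.88 ✓.

I_D ≈ 4.5 mA, V_DS ≈ 5.8 V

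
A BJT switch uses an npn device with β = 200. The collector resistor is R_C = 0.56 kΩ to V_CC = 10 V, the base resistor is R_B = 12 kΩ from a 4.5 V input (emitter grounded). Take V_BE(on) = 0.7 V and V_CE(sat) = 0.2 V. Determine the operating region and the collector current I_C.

Assume active: I_B = (4.5 − 0.7)/12 = 0.317 mA, giving I_C = β·I_B = 63.3 mA.
But then V_CE = 10 − 63.3×0.56 = -25.5 V < V_CE(sat) = 0.2 V — impossible in the active region.
So the transistor is saturated. With V_CE = 0.2 V, I_C = (V_CC − 0.2)/R_C = 9.8/0.56 = 17.5 mA.
Check: β·I_B = 63.3 mA > I_C = 17.5 mA, confirming saturation.

saturation; I_C ≈ 18 mA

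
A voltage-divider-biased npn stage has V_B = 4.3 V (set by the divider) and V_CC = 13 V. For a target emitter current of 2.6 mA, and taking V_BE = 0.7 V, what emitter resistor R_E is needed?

R_E ≈ 1.4 kΩ

V_E = V_B − V_BE = 4.3 − 0.7 = 3.6 V.
R_E = V_E / I_E = 3.6 / 2.6 = 1.38 kΩ.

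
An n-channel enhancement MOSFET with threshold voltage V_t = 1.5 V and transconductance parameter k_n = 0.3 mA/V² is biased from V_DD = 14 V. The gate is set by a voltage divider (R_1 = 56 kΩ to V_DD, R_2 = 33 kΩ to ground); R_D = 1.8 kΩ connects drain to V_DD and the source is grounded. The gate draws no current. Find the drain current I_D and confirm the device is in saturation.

I_D ≈ 2 mA

V_G = V_DD·R_2/(R_1+R_2) = 14×33/89 = 5.19 V. With the source grounded, V_GS = V_G = 5.19 V.
Assume saturation: I_D = (k_n/2)(V_GS − V_t)² = (0.3/2)×(5.19 − 1.5)² = 0.15×3.69² = 2.04 mA.
V_DS = V_DD − I_D·R_D = 14 − 2.04×1.8 = 10.3 V.
Saturation requires V_DS ≥ V_GS − V_t = 3.69 V; 10.3 ≥ 3.69 ✓.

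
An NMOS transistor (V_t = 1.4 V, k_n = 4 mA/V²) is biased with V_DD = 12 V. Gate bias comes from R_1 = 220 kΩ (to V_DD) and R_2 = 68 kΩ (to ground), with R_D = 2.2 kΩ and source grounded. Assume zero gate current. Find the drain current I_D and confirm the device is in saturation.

V_G = V_DD·R_2/(R_1+R_2) = 12×68/288 = 2.83 V. With the source grounded, V_GS = V_G = 2.83 V.
Assume saturation: I_D = (k_n/2)(V_GS − V_t)² = (4/2)×(2.83 − 1.4)² = 2×1.43² = 4.11 mA.
V_DS = V_DD − I_D·R_D = 12 − 4.11×2.2 = 2.96 V.
Saturation requires V_DS ≥ V_GS − V_t = 1.43 V; 2.96 ≥ 1.43 ✓.

I_D ≈ 4.1 mA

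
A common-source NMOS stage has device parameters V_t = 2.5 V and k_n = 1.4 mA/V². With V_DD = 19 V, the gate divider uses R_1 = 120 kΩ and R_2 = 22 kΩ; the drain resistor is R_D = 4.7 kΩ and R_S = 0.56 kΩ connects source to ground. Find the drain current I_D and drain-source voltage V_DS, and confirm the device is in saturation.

V_G = V_DD·R_2/(R_1+R_2) = 19×22/142 = 2.94 V.
Assume saturation: I_D = (k_n/2)(V_GS − V_t)² with V_GS = V_G − I_D·R_S = 2.94 − 0.56·I_D.
Substituting gives 0.22·I_D² − 1.35·I_D + 0.138 = 0, with roots I_D = 0.104 or 6.04 mA.
The root I_D = 6.04 mA gives V_GS = -0.436 V ≤ V_t, so take I_D = 0.104 mA.
Then V_GS = 2.89 V and V_DS = V_DD − I_D(R_D+R_S) = 19 − 0.104×5.26 = 18.5 V.
Saturation requires V_DS ≥ V_GS − V_t = 0.385 V; 18.5 ≥ 0.385 ✓.

I_D ≈ 0.1 mA, V_DS ≈ 18 V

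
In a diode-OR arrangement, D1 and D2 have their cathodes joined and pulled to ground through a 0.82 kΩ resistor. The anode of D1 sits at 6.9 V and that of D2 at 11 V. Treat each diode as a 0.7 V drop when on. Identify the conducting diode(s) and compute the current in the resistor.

Only D2 conducts; I_R ≈ 13 mA

Assume both conduct. Then node N would need to be at both 6.9−0.7 = 6.2 V and 11−0.7 = 10.3 V, which is impossible.
Assume only D2 conducts: V_N = 11 − 0.7 = 10.3 V, so I_R = 10.3/0.82 = 12.6 mA.
Check D1: its anode-to-cathode voltage is 6.9 − 10.3 = -3.4 V < 0.7 V, so it is off. The assumption is consistent.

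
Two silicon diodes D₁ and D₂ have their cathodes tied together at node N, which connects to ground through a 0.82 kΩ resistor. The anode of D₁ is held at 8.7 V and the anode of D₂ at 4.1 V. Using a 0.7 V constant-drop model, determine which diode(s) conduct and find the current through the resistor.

Only D₁ conducts; I_R ≈ 9.8 mA

Assume both conduct. Then node N would need to be at both 8.7−0.7 = 8 V and 4.1−0.7 = 3.4 V, which is impossible.
Assume only D₁ conducts: V_N = 8.7 − 0.7 = 8 V, so I_R = 8/0.82 = 9.76 mA.
Check D₂: its anode-to-cathode voltage is 4.1 − 8 = -3.9 V < 0.7 V, so it is off. The assumption is consistent.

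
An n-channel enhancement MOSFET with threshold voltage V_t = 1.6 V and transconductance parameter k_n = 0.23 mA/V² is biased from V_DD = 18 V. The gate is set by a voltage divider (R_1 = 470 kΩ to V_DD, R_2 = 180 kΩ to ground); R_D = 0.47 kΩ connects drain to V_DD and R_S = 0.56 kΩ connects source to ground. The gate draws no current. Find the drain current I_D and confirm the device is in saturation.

V_G = V_DD·R_2/(R_1+R_2) = 18×180/650 = 4.98 V.
Assume saturation: I_D = (k_n/2)(V_GS − V_t)² with V_GS = V_G − I_D·R_S = 4.98 − 0.56·I_D.
Substituting gives 0.0361·I_D² − 1.44·I_D + 1.32 = 0, with roots I_D = 0.94 or 38.9 mA.
The root I_D = 38.9 mA gives V_GS = -16.8 V ≤ V_t, so take I_D = 0.94 mA.
Then V_GS = 4.46 V and V_DS = V_DD − I_D(R_D+R_S) = 18 − 0.94×1.03 = 17 V.
Saturation requires V_DS ≥ V_GS − V_t = 2.86 V; 17 ≥ 2.86 ✓.

I_D ≈ 0.94 mA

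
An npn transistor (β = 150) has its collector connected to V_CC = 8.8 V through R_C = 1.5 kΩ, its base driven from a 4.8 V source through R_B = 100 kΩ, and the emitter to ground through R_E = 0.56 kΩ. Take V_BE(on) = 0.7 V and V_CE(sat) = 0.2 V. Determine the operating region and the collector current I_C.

Assume active. Base-emitter loop: I_B = (V_BB − V_BE)/(R_B + (β+1)R_E) = (4.8 − 0.7)/(100 + 151×0.56) = 0.0222 mA.
I_C = β·I_B = 150×0.0222 = 3.33 mA.
V_CE = V_CC − I_C·R_C − I_E·R_E = 8.8 − 3.33×1.5 − 3.35×0.56 = 1.92 V > V_CE(sat), so the active-region assumption holds.

active; I_C ≈ 3.3 mA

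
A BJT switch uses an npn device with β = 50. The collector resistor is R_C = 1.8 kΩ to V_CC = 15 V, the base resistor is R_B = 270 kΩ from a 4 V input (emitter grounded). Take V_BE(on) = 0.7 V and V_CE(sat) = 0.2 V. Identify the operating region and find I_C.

Assume active. Base-emitter loop: I_B = (V_BB − V_BE)/R_B = (4 − 0.7)/270 = 0.0122 mA.
I_C = β·I_B = 50×0.0122 = 0.611 mA.
V_CE = V_CC − I_C·R_C = 15 − 0.611×1.8 = 13.9 V > V_CE(sat), so the active-region assumption holds.

active; I_C ≈ 0.61 mA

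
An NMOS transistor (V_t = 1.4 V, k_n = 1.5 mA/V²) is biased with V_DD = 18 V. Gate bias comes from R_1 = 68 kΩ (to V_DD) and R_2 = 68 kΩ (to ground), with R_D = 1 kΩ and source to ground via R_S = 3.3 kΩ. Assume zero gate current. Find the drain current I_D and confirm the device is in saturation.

V_G = V_DD·R_2/(R_1+R_2) = 18×68/136 = 9 V.
Assume saturation: I_D = (k_n/2)(V_GS − V_t)² with V_GS = V_G − I_D·R_S = 9 − 3.3·I_D.
Substituting gives 8.17·I_D² − 38.6·I_D + 43.3 = 0, with roots I_D = 1.83 or 2.9 mA.
The root I_D = 2.9 mA gives V_GS = -0.566 V ≤ V_t, so take I_D = 1.83 mA.
Then V_GS = 2.96 V and V_DS = V_DD − I_D(R_D+R_S) = 18 − 1.83×4.3 = 10.1 V.
Saturation requires V_DS ≥ V_GS − V_t = 1.56 V; 10.1 ≥ 1.56 ✓.

I_D ≈ 1.8 mA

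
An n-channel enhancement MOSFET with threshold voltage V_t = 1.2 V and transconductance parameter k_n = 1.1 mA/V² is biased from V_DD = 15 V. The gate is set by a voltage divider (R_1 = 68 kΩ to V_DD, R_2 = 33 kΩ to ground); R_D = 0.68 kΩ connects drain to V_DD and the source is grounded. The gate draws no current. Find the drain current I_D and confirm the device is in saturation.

I_D ≈ 7.5 mA

V_G = V_DD·R_2/(R_1+R_2) = 15×33/101 = 4.9 V. With the source grounded, V_GS = V_G = 4.9 V.
Assume saturation: I_D = (k_n/2)(V_GS − V_t)² = (1.1/2)×(4.9 − 1.2)² = 0.55×3.7² = 7.53 mA.
V_DS = V_DD − I_D·R_D = 15 − 7.53×0.68 = 9.88 V.
Saturation requires V_DS ≥ V_GS − V_t = 3.7 V; 9.88 ≥ 3.7 ✓.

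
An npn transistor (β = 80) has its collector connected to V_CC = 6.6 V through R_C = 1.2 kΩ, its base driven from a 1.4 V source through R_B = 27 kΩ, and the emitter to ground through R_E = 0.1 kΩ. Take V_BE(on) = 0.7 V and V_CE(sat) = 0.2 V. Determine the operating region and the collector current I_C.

active; I_C ≈ 1.6 mA

Assume active. Base-emitter loop: I_B = (V_BB − V_BE)/(R_B + (β+1)R_E) = (1.4 − 0.7)/(27 + 81×0.1) = 0.0199 mA.
I_C = β·I_B = 80×0.0199 = 1.6 mA.
V_CE = V_CC − I_C·R_C − I_E·R_E = 6.6 − 1.6×1.2 − 1.62×0.1 = 4.52 V > V_CE(sat), so the active-region assumption holds.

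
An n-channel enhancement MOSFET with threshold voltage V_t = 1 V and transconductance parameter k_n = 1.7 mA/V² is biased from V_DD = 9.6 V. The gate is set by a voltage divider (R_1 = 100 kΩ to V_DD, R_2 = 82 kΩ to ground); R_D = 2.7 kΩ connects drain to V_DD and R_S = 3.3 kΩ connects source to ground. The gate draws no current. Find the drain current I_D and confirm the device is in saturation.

V_G = V_DD·R_2/(R_1+R_2) = 9.6×82/182 = 4.33 V.
Assume saturation: I_D = (k_n/2)(V_GS − V_t)² with V_GS = V_G − I_D·R_S = 4.33 − 3.3·I_D.
Substituting gives 9.26·I_D² − 19.7·I_D + 9.4 = 0, with roots I_D = 0.727 or 1.4 mA.
The root I_D = 1.4 mA gives V_GS = -0.282 V ≤ V_t, so take I_D = 0.727 mA.
Then V_GS = 1.93 V and V_DS = V_DD − I_D(R_D+R_S) = 9.6 − 0.727×6 = 5.24 V.
Saturation requires V_DS ≥ V_GS − V_t = 0.925 V; 5.24 ≥ 0.925 ✓.

I_D ≈ 0.73 mA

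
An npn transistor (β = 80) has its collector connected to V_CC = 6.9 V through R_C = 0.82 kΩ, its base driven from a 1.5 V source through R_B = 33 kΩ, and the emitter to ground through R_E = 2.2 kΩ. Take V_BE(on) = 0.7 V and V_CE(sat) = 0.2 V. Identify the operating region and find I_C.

active; I_C ≈ 0.3 mA

Assume active. Base-emitter loop: I_B = (V_BB − V_BE)/(R_B + (β+1)R_E) = (1.5 − 0.7)/(33 + 81×2.2) = 0.00379 mA.
I_C = β·I_B = 80×0.00379 = 0.303 mA.
V_CE = V_CC − I_C·R_C − I_E·R_E = 6.9 − 0.303×0.82 − 0.307×2.2 = 5.98 V > V_CE(sat), so the active-region assumption holds.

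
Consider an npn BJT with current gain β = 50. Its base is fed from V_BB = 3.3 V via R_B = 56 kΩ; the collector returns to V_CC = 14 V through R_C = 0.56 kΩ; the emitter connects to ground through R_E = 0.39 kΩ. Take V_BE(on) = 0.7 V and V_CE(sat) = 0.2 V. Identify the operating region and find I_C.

active; I_C ≈ 1.7 mA

Assume active. Base-emitter loop: I_B = (V_BB − V_BE)/(R_B + (β+1)R_E) = (3.3 − 0.7)/(56 + 51×0.39) = 0.0343 mA.
I_C = β·I_B = 50×0.0343 = 1.71 mA.
V_CE = V_CC − I_C·R_C − I_E·R_E = 14 − 1.71×0.56 − 1.75×0.39 = 12.4 V > V_CE(sat), so the active-region assumption holds.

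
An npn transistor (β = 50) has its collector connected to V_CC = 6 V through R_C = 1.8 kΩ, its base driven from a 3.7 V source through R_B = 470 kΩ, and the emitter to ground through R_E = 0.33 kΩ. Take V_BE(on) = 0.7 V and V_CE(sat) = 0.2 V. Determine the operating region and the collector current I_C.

active; I_C ≈ 0.31 mA

Assume active. Base-emitter loop: I_B = (V_BB − V_BE)/(R_B + (β+1)R_E) = (3.7 − 0.7)/(470 + 51×0.33) = 0.00616 mA.
I_C = β·I_B = 50×0.00616 = 0.308 mA.
V_CE = V_CC − I_C·R_C − I_E·R_E = 6 − 0.308×1.8 − 0.314×0.33 = 5.34 V > V_CE(sat), so the active-region assumption holds.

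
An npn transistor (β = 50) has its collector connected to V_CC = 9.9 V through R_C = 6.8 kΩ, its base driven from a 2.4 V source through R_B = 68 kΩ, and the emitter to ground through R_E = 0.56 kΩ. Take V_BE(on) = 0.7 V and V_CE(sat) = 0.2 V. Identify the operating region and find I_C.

active; I_C ≈ 0.88 mA

Assume active. Base-emitter loop: I_B = (V_BB − V_BE)/(R_B + (β+1)R_E) = (2.4 − 0.7)/(68 + 51×0.56) = 0.0176 mA.
I_C = β·I_B = 50×0.0176 = 0.88 mA.
V_CE = V_CC − I_C·R_C − I_E·R_E = 9.9 − 0.88×6.8 − 0.898×0.56 = 3.41 V > V_CE(sat), so the active-region assumption holds.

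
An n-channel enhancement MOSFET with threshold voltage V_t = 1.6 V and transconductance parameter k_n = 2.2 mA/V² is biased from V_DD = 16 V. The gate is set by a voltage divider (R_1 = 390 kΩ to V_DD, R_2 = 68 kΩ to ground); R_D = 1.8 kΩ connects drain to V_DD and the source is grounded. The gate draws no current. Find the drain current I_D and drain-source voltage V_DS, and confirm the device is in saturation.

I_D ≈ 0.66 mA, V_DS ≈ 15 V

V_G = V_DD·R_2/(R_1+R_2) = 16×68/458 = 2.38 V. With the source grounded, V_GS = V_G = 2.38 V.
Assume saturation: I_D = (k_n/2)(V_GS − V_t)² = (2.2/2)×(2.38 − 1.6)² = 1.1×0.776² = 0.662 mA.
V_DS = V_DD − I_D·R_D = 16 − 0.662×1.8 = 14.8 V.
Saturation requires V_DS ≥ V_GS − V_t = 0.776 V; 14.8 ≥ 0.776 ✓.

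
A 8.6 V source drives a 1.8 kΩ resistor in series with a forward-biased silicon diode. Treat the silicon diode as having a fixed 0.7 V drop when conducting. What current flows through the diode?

KVL around the loop: 8.6 = V_D + I·R = 0.7 + I × 1.8 kΩ.
So I = (8.6 − 0.7) / 1.8 kΩ = 7.9 / 1.8 = 4.39 mA.

I ≈ 4.4 mA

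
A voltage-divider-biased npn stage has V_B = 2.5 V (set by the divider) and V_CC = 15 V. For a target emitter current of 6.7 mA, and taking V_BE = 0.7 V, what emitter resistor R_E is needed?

V_E = V_B − V_BE = 2.5 − 0.7 = 1.8 V.
R_E = V_E / I_E = 1.8 / 6.7 = 0.269 kΩ.

R_E ≈ 0.27 kΩ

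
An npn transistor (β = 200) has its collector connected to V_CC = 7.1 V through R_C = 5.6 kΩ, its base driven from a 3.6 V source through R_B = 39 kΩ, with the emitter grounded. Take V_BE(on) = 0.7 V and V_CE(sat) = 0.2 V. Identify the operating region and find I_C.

Assume active: I_B = (3.6 − 0.7)/39 = 0.0744 mA, giving I_C = β·I_B = 14.9 mA.
But then V_CE = 7.1 − 14.9×5.6 = -76.2 V < V_CE(sat) = 0.2 V — impossible in the active region.
So the transistor is saturated. With V_CE = 0.2 V, I_C = (V_CC − 0.2)/R_C = 6.9/5.6 = 1.23 mA.
Check: β·I_B = 14.9 mA > I_C = 1.23 mA, confirming saturation.

saturation; I_C ≈ 1.2 mA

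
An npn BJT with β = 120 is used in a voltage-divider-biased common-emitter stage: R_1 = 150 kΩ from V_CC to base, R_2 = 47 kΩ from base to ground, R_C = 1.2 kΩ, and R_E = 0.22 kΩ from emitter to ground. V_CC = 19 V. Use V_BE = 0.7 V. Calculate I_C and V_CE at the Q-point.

I_C ≈ 7.4 mA, V_CE ≈ 8.5 V

Thevenize the base divider: V_Th = V_CC·R_2/(R_1+R_2) = 19×47/197 = 4.53 V, R_Th = R_1‖R_2 = 35.8 kΩ.
Base-emitter loop: V_Th = I_B·R_Th + V_BE + (β+1)I_B·R_E, so I_B = (4.53 − 0.7) / (35.8 + 121×0.22) = 0.0614 mA.
I_C = β·I_B = 120×0.0614 = 7.37 mA, and I_E = (β+1)I_B = 7.43 mA.
V_CE = V_CC − I_C·R_C − I_E·R_E = 19 − 7.37×1.2 − 7.43×0.22 = 8.52 V.
V_CE = 8.52 V > 0.2 V confirms active-region operation.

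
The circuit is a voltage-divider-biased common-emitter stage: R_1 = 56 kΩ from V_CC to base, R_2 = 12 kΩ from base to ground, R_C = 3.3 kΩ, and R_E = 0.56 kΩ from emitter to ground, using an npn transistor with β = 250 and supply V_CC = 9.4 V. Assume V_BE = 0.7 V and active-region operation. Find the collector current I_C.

I_C ≈ 1.6 mA

Thevenize the base divider: V_Th = V_CC·R_2/(R_1+R_2) = 9.4×12/68 = 1.66 V, R_Th = R_1‖R_2 = 9.88 kΩ.
Base-emitter loop: V_Th = I_B·R_Th + V_BE + (β+1)I_B·R_E, so I_B = (1.66 − 0.7) / (9.88 + 251×0.56) = 0.00637 mA.
I_C = β·I_B = 250×0.00637 = 1.59 mA, and I_E = (β+1)I_B = 1.6 mA.
V_CE = V_CC − I_C·R_C − I_E·R_E = 9.4 − 1.59×3.3 − 1.6×0.56 = 3.25 V.
V_CE = 3.25 V > 0.2 V confirms active-region operation.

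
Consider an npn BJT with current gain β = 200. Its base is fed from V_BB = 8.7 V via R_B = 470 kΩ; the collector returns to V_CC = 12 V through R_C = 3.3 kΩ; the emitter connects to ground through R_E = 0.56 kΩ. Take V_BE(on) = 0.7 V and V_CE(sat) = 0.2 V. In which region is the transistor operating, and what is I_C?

active; I_C ≈ 2.7 mA

Assume active. Base-emitter loop: I_B = (V_BB − V_BE)/(R_B + (β+1)R_E) = (8.7 − 0.7)/(470 + 201×0.56) = 0.0137 mA.
I_C = β·I_B = 200×0.0137 = 2.75 mA.
V_CE = V_CC − I_C·R_C − I_E·R_E = 12 − 2.75×3.3 − 2.76×0.56 = 1.39 V > V_CE(sat), so the active-region assumption holds.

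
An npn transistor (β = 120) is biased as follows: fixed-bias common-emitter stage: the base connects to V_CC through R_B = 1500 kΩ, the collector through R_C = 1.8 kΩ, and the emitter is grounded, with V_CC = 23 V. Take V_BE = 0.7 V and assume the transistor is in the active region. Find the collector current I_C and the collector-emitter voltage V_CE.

I_C ≈ 1.8 mA, V_CE ≈ 20 V

Base loop: V_CC = I_B·R_B + V_BE, so I_B = (23 − 0.7)/1500 kΩ = 0.0149 mA.
In the active region I_C = β·I_B = 120 × 0.0149 = 1.78 mA.
Collector loop: V_CE = V_CC − I_C·R_C = 23 − 1.78×1.8 = 19.8 V.
Since V_CE = 19.8 V > V_CE(sat) ≈ 0.2 V, the transistor is in the active region as assumed.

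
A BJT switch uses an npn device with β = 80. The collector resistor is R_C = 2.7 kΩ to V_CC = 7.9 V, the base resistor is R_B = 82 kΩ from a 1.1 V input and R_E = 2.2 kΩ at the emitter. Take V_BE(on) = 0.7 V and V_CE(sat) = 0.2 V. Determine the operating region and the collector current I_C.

active; I_C ≈ 0.12 mA

Assume active. Base-emitter loop: I_B = (V_BB − V_BE)/(R_B + (β+1)R_E) = (1.1 − 0.7)/(82 + 81×2.2) = 0.00154 mA.
I_C = β·I_B = 80×0.00154 = 0.123 mA.
V_CE = V_CC − I_C·R_C − I_E·R_E = 7.9 − 0.123×2.7 − 0.125×2.2 = 7.29 V > V_CE(sat), so the active-region assumption holds.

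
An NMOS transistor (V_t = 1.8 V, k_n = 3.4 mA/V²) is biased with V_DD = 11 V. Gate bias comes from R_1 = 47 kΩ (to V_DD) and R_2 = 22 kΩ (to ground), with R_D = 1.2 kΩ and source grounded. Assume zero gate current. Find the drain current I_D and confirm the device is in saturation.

V_G = V_DD·R_2/(R_1+R_2) = 11×22/69 = 3.51 V. With the source grounded, V_GS = V_G = 3.51 V.
Assume saturation: I_D = (k_n/2)(V_GS − V_t)² = (3.4/2)×(3.51 − 1.8)² = 1.7×1.71² = 4.95 mA.
V_DS = V_DD − I_D·R_D = 11 − 4.95×1.2 = 5.05 V.
Saturation requires V_DS ≥ V_GS − V_t = 1.71 V; 5.05 ≥ 1.71 ✓.

I_D ≈ 5 mA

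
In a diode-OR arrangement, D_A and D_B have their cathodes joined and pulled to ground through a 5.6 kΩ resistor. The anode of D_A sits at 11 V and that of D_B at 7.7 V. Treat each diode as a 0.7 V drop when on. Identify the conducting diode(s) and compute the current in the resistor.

Only D_A conducts; I_R ≈ 1.8 mA

Assume both conduct. Then node N would need to be at both 11−0.7 = 10.3 V and 7.7−0.7 = 7 V, which is impossible.
Assume only D_A conducts: V_N = 11 − 0.7 = 10.3 V, so I_R = 10.3/5.6 = 1.84 mA.
Check D_B: its anode-to-cathode voltage is 7.7 − 10.3 = -2.6 V < 0.7 V, so it is off. The assumption is consistent.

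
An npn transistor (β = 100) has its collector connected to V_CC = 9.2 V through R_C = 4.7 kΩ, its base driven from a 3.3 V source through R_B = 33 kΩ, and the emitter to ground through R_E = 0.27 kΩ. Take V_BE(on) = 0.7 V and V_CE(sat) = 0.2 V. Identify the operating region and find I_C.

Assume active: I_B = (3.3 − 0.7)/(33 + 101×0.27) = 0.0431 mA, I_C = β·I_B = 4.31 mA.
Then V_CE = 9.2 − 4.31×4.7 − 4.36×0.27 = -12.3 V < 0.2 V — the active assumption fails.
Re-solve with V_CE = 0.2 V. KCL at the emitter: V_E/R_E = (V_BB−0.7−V_E)/R_B + (V_CC−0.2−V_E)/R_C, giving V_E = 0.505 V.
I_C = (V_CC − 0.2 − V_E)/R_C = (9 − 0.505)/4.7 = 1.81 mA.
Check: I_B = (2.6 − 0.505)/33 = 0.0635 mA, and β·I_B = 6.35 mA > I_C, confirming saturation.

saturation; I_C ≈ 1.8 mA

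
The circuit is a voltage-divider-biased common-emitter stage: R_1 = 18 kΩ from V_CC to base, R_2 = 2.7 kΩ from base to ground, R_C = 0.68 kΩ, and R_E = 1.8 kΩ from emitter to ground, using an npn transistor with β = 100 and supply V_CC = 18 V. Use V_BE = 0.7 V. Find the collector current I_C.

Thevenize the base divider: V_Th = V_CC·R_2/(R_1+R_2) = 18×2.7/20.7 = 2.35 V, R_Th = R_1‖R_2 = 2.35 kΩ.
Base-emitter loop: V_Th = I_B·R_Th + V_BE + (β+1)I_B·R_E, so I_B = (2.35 − 0.7) / (2.35 + 101×1.8) = 0.00895 mA.
I_C = β·I_B = 100×0.00895 = 0.895 mA, and I_E = (β+1)I_B = 0.904 mA.
V_CE = V_CC − I_C·R_C − I_E·R_E = 18 − 0.895×0.68 − 0.904×1.8 = 15.8 V.
V_CE = 15.8 V > 0.2 V confirms active-region operation.

I_C ≈ 0.89 mA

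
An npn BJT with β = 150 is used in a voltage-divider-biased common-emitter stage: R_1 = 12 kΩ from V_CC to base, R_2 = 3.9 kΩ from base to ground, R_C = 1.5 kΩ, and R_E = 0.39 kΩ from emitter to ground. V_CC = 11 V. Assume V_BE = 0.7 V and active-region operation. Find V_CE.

Thevenize the base divider: V_Th = V_CC·R_2/(R_1+R_2) = 11×3.9/15.9 = 2.7 V, R_Th = R_1‖R_2 = 2.94 kΩ.
Base-emitter loop: V_Th = I_B·R_Th + V_BE + (β+1)I_B·R_E, so I_B = (2.7 − 0.7) / (2.94 + 151×0.39) = 0.0323 mA.
I_C = β·I_B = 150×0.0323 = 4.85 mA, and I_E = (β+1)I_B = 4.88 mA.
V_CE = V_CC − I_C·R_C − I_E·R_E = 11 − 4.85×1.5 − 4.88×0.39 = 1.83 V.
V_CE = 1.83 V > 0.2 V confirms active-region operation.

V_CE ≈ 1.8 V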